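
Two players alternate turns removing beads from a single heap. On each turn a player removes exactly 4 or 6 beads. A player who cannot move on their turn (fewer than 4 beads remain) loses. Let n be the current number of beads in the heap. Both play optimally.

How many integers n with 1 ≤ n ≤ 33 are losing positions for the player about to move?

15

Positions with no move are L. A position that does have a move is losing for the player to move precisely when every available move leads to a winning position for the opponent. Fill in the labels:
n=0: no move → L
n=1: no move → L
n=2: no move → L
n=3: no move → L
n=4: W (go to 0, an L position)
n=5: W (go to 1, an L position)
n=6: W (go to 2, an L position)
n=7: W (go to 3, an L position)
n=8: W (go to 2, an L position)
n=9: W (go to 3, an L position)
n=10: L (options 6(W), 4(W) are all W)
n=11: L (options 7(W), 5(W) are all W)
n=12: L (options 8(W), 6(W) are all W)
n=13: L (options 9(W), 7(W) are all W)
n=14: W (go to 10, an L position)
n=15: W (go to 11, an L position)
n=16: W (go to 12, an L position)
n=17: W (go to 13, an L position)
n=18: W (go to 12, an L position)
n=19: W (go to 13, an L position)
n=20: L (options 16(W), 14(W) are all W)
n=21: L (options 17(W), 15(W) are all W)
n=22: L (options 18(W), 16(W) are all W)
n=23: L (options 19(W), 17(W) are all W)
n=24: W (go to 20, an L position)
n=25: W (go to 21, an L position)
n=26: W (go to 22, an L position)
n=27: W (go to 23, an L position)
n=28: W (go to 22, an L position)
n=29: W (go to 23, an L position)
n=30: L (options 26(W), 24(W) are all W)
n=31: L (options 27(W), 25(W) are all W)
n=32: L (options 28(W), 26(W) are all W)
n=33: L (options 29(W), 27(W) are all W)
L entries with 1 ≤ n ≤ 33 (n=0 is outside the asked range and is not counted): n = 1, 2, 3, 10, 11, 12, 13, 20, 21, 22, 23, 30, 31, 32, 33; that makes 15.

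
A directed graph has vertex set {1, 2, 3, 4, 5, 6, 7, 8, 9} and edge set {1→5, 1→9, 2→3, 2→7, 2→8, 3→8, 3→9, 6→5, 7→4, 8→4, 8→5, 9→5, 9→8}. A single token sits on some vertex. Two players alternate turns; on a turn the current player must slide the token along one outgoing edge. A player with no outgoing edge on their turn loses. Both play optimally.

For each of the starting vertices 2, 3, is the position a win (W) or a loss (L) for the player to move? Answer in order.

Compute win/loss labels from the base case upward. A position with no move is L. Any other position is W if it can reach an L in one move, else L.
Every edge goes from a vertex to one that appears earlier in the order 5, 4, 8, 9, 3, 1, 7, 2, 6, so processing vertices in that order labels each vertex after all of its successors.
5: no outgoing edge → L
4: no outgoing edge → L
8: can move to 4, which is L ⇒ W
9: can move to 5, which is L ⇒ W
3: moves to 9(W), 8(W); every one is W ⇒ L
1: can move to 5, which is L ⇒ W
7: can move to 4, which is L ⇒ W
2: can move to 3, which is L ⇒ W
6: can move to 5, which is L ⇒ W

2: W, 3: L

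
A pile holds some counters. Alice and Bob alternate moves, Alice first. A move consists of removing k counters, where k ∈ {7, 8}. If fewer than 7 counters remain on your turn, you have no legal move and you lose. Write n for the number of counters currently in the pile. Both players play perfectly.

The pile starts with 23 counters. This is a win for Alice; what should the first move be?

Remove 7, leaving 16.

Work bottom-up. With no move the player to move loses. Otherwise the position is W if at least one move leads to an L position for the opponent, and L if every move leads to a W.
n=0: no move → L
n=1: no move → L
n=2: no move → L
n=3: no move → L
n=4: no move → L
n=5: no move → L
n=6: no move → L
n=7: can move to 0, which is L ⇒ W
n=8: can move to 1, which is L ⇒ W
n=9: can move to 2, which is L ⇒ W
n=10: can move to 3, which is L ⇒ W
n=11: can move to 4, which is L ⇒ W
n=12: can move to 5, which is L ⇒ W
n=13: can move to 6, which is L ⇒ W
n=14: can move to 6, which is L ⇒ W
n=15: moves to 8(W), 7(W); every one is W ⇒ L
n=16: moves to 9(W), 8(W); every one is W ⇒ L
n=17: moves to 10(W), 9(W); every one is W ⇒ L
n=18: moves to 11(W), 10(W); every one is W ⇒ L
n=19: moves to 12(W), 11(W); every one is W ⇒ L
n=20: moves to 13(W), 12(W); every one is W ⇒ L
n=21: moves to 14(W), 13(W); every one is W ⇒ L
n=22: can move to 15, which is L ⇒ W
n=23: can move to 16, which is L ⇒ W
From 23, the L positions reachable in one move are: 16, 15. Any move reaching one of these is winning.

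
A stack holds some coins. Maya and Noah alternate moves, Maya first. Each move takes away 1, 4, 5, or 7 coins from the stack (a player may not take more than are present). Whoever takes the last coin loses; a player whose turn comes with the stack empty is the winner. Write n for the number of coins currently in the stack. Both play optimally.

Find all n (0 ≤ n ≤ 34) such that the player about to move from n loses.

1, 3, 9, 11, 17, 19, 25, 27, 33

Use the standard recursion: the mover wins at a terminal position; elsewhere, the mover wins exactly when some move hands the opponent an L position.
n=0: no move; the opponent has just taken the last coin and therefore loses → W
n=1: the only move is to 0(W), a W ⇒ L
n=2: can move to 1, which is L ⇒ W
n=3: the only move is to 2(W), a W ⇒ L
n=4: can move to 3, which is L ⇒ W
n=5: can move to 1, which is L ⇒ W
n=6: can move to 1, which is L ⇒ W
n=7: can move to 3, which is L ⇒ W
n=8: can move to 3, which is L ⇒ W
n=9: moves to 8(W), 5(W), 4(W), 2(W); every one is W ⇒ L
n=10: can move to 9, which is L ⇒ W
n=11: moves to 10(W), 7(W), 6(W), 4(W); every one is W ⇒ L
n=12: can move to 11, which is L ⇒ W
n=13: can move to 9, which is L ⇒ W
n=14: can move to 9, which is L ⇒ W
n=15: can move to 11, which is L ⇒ W
n=16: can move to 11, which is L ⇒ W
n=17: moves to 16(W), 13(W), 12(W), 10(W); every one is W ⇒ L
n=18: can move to 17, which is L ⇒ W
n=19: moves to 18(W), 15(W), 14(W), 12(W); every one is W ⇒ L
n=20: can move to 19, which is L ⇒ W
n=21: can move to 17, which is L ⇒ W
n=22: can move to 17, which is L ⇒ W
n=23: can move to 19, which is L ⇒ W
n=24: can move to 19, which is L ⇒ W
n=25: moves to 24(W), 21(W), 20(W), 18(W); every one is W ⇒ L
n=26: can move to 25, which is L ⇒ W
n=27: moves to 26(W), 23(W), 22(W), 20(W); every one is W ⇒ L
n=28: can move to 27, which is L ⇒ W
n=29: can move to 25, which is L ⇒ W
n=30: can move to 25, which is L ⇒ W
n=31: can move to 27, which is L ⇒ W
n=32: can move to 27, which is L ⇒ W
n=33: moves to 32(W), 29(W), 28(W), 26(W); every one is W ⇒ L
n=34: can move to 33, which is L ⇒ W
The losing starting values of n are exactly the entries labelled L in this table (9 of them).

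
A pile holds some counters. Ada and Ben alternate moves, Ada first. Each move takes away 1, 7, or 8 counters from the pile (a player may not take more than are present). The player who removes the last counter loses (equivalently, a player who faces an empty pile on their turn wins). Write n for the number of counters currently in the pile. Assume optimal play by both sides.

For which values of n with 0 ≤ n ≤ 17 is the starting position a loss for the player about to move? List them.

Build the W/L table. Terminal = W. A non-terminal position is W if it has a move to some L; otherwise it is L.
n=0: no move; the opponent has just taken the last counter and therefore loses → W
n=1: L (sole option 0(W) is W)
n=2: W (go to 1, an L position)
n=3: L (sole option 2(W) is W)
n=4: W (go to 3, an L position)
n=5: L (sole option 4(W) is W)
n=6: W (go to 5, an L position)
n=7: L (options 6(W), 0(W) are all W)
n=8: W (go to 7, an L position)
n=9: W (go to 1, an L position)
n=10: W (go to 3, an L position)
n=11: W (go to 3, an L position)
n=12: W (go to 5, an L position)
n=13: W (go to 5, an L position)
n=14: W (go to 7, an L position)
n=15: W (go to 7, an L position)
n=16: L (options 15(W), 9(W), 8(W) are all W)
n=17: W (go to 16, an L position)
Reading off the rows marked L gives the requested list; there are 5 such values of n.

1, 3, 5, 7, 16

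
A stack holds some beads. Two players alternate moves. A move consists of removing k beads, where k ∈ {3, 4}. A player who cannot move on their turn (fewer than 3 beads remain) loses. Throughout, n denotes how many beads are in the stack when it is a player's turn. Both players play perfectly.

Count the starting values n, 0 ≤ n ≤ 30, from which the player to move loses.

15

Classify positions by backward induction: terminal positions (no move available) are L. From any other position, the mover wins iff some move reaches an L.
n=0: no move → L
n=1: no move → L
n=2: no move → L
n=3: W (go to 0, an L position)
n=4: W (go to 1, an L position)
n=5: W (go to 2, an L position)
n=6: W (go to 2, an L position)
n=7: L (options 4(W), 3(W) are all W)
n=8: L (options 5(W), 4(W) are all W)
n=9: L (options 6(W), 5(W) are all W)
n=10: W (go to 7, an L position)
n=11: W (go to 8, an L position)
n=12: W (go to 9, an L position)
n=13: W (go to 9, an L position)
n=14: L (options 11(W), 10(W) are all W)
n=15: L (options 12(W), 11(W) are all W)
n=16: L (options 13(W), 12(W) are all W)
n=17: W (go to 14, an L position)
n=18: W (go to 15, an L position)
n=19: W (go to 16, an L position)
n=20: W (go to 16, an L position)
n=21: L (options 18(W), 17(W) are all W)
n=22: L (options 19(W), 18(W) are all W)
n=23: L (options 20(W), 19(W) are all W)
n=24: W (go to 21, an L position)
n=25: W (go to 22, an L position)
n=26: W (go to 23, an L position)
n=27: W (go to 23, an L position)
n=28: L (options 25(W), 24(W) are all W)
n=29: L (options 26(W), 25(W) are all W)
n=30: L (options 27(W), 26(W) are all W)
L entries with 0 ≤ n ≤ 30: n = 0, 1, 2, 7, 8, 9, 14, 15, 16, 21, 22, 23, 28, 29, 30; that makes 15.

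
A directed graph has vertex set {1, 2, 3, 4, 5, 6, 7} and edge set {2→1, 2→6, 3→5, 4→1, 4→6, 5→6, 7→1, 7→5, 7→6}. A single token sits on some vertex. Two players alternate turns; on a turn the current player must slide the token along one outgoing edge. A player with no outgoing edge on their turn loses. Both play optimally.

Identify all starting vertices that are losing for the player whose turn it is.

1, 3, 6

Use the standard recursion: the mover loses at a terminal position; elsewhere, the mover wins exactly when some move hands the opponent an L position.
Every edge goes from a vertex to one that appears earlier in the order 6, 1, 5, 7, 4, 3, 2, so processing vertices in that order labels each vertex after all of its successors.
6: no outgoing edge → L
1: no outgoing edge → L
5: can move to 6, which is L ⇒ W
7: can move to 1, which is L ⇒ W
4: can move to 1, which is L ⇒ W
3: the only move is to 5(W), a W ⇒ L
2: can move to 1, which is L ⇒ W
Reading off the rows marked L gives the requested list; there are 3 such vertices.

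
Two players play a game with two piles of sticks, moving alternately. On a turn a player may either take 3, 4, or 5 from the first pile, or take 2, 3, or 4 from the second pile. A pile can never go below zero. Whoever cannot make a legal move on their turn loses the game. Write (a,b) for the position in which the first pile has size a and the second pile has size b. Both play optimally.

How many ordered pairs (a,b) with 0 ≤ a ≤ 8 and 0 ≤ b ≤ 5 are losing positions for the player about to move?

18

Positions with no move are L. A position that does have a move is losing for the player to move precisely when every available move leads to a winning position for the opponent. Fill in the labels:
Every move lowers a or b (never raises either), so fill the grid row by row in increasing a, and left to right within a row: each cell's successors are then already labelled.
      b=0  b=1  b=2  b=3  b=4  b=5
a=0:    L    L    W    W    W    W
a=1:    L    L    W    W    W    W
a=2:    L    L    W    W    W    W
a=3:    W    W    L    L    W    W
a=4:    W    W    L    L    W    W
a=5:    W    W    L    L    W    W
a=6:    W    W    W    W    L    L
a=7:    W    W    W    W    L    L
a=8:    L    L    W    W    W    W
Cells with no legal move (terminal, hence L): (0,0), (0,1), (1,0), (1,1), (2,0), (2,1).
The remaining L cells, each justified by listing all of its moves:
(3,2): →(0,2)(W), (3,0)(W) — all W, so L
(3,3): →(0,3)(W), (3,1)(W), (3,0)(W) — all W, so L
(4,2): →(1,2)(W), (0,2)(W), (4,0)(W) — all W, so L
(4,3): →(1,3)(W), (0,3)(W), (4,1)(W), (4,0)(W) — all W, so L
(5,2): →(2,2)(W), (1,2)(W), (0,2)(W), (5,0)(W) — all W, so L
(5,3): →(2,3)(W), (1,3)(W), (0,3)(W), (5,1)(W), (5,0)(W) — all W, so L
(6,4): →(3,4)(W), (2,4)(W), (1,4)(W), (6,2)(W), (6,1)(W), (6,0)(W) — all W, so L
(6,5): →(3,5)(W), (2,5)(W), (1,5)(W), (6,3)(W), (6,2)(W), (6,1)(W) — all W, so L
(7,4): →(4,4)(W), (3,4)(W), (2,4)(W), (7,2)(W), (7,1)(W), (7,0)(W) — all W, so L
(7,5): →(4,5)(W), (3,5)(W), (2,5)(W), (7,3)(W), (7,2)(W), (7,1)(W) — all W, so L
(8,0): →(5,0)(W), (4,0)(W), (3,0)(W) — all W, so L
(8,1): →(5,1)(W), (4,1)(W), (3,1)(W) — all W, so L
Every other cell has at least one move into one of the L cells above, so it is W.
L cells per row: a=0: 2, a=1: 2, a=2: 2, a=3: 2, a=4: 2, a=5: 2, a=6: 2, a=7: 2, a=8: 2; total 18.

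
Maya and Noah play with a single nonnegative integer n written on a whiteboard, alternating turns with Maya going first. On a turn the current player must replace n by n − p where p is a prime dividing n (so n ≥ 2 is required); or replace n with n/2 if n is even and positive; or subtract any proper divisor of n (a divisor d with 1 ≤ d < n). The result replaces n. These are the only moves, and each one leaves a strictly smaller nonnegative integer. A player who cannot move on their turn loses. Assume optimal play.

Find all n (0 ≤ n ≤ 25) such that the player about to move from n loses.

Build the W/L table. Terminal = L. A non-terminal position is W if it has a move to some L; otherwise it is L.
n=0: no move → L
n=1: no move → L
n=2: W (go to 0, an L position)
n=3: W (go to 0, an L position)
n=4: L (options 2(W), 3(W) are all W)
n=5: W (go to 0, an L position)
n=6: W (go to 4, an L position)
n=7: W (go to 0, an L position)
n=8: W (go to 4, an L position)
n=9: L (options 6(W), 8(W) are all W)
n=10: W (go to 9, an L position)
n=11: W (go to 0, an L position)
n=12: W (go to 9, an L position)
n=13: W (go to 0, an L position)
n=14: L (options 7(W), 12(W), 13(W) are all W)
n=15: W (go to 14, an L position)
n=16: W (go to 14, an L position)
n=17: W (go to 0, an L position)
n=18: W (go to 9, an L position)
n=19: W (go to 0, an L position)
n=20: L (options 10(W), 15(W), 16(W), 18(W), 19(W) are all W)
n=21: W (go to 14, an L position)
n=22: W (go to 20, an L position)
n=23: W (go to 0, an L position)
n=24: W (go to 20, an L position)
n=25: W (go to 20, an L position)
The losing starting values of n are exactly the entries labelled L in this table (6 of them).

0, 1, 4, 9, 14, 20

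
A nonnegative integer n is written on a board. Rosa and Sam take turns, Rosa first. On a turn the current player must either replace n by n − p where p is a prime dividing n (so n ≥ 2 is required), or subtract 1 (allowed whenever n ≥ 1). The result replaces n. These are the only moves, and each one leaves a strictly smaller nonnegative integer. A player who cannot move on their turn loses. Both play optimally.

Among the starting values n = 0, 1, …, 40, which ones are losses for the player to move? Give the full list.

0, 4, 8, 12, 16, 20, 24, 28, 32, 36, 40

Label each position W (a win for the player to move) or L (a loss). A position with no legal move is L; any other position is W exactly when some move reaches an L, and L when every move reaches a W.
n=0: no move → L
n=1: can move to 0, which is L ⇒ W
n=2: can move to 0, which is L ⇒ W
n=3: can move to 0, which is L ⇒ W
n=4: moves to 2(W), 3(W); every one is W ⇒ L
n=5: can move to 0, which is L ⇒ W
n=6: can move to 4, which is L ⇒ W
n=7: can move to 0, which is L ⇒ W
n=8: moves to 6(W), 7(W); every one is W ⇒ L
n=9: can move to 8, which is L ⇒ W
n=10: can move to 8, which is L ⇒ W
n=11: can move to 0, which is L ⇒ W
n=12: moves to 9(W), 10(W), 11(W); every one is W ⇒ L
n=13: can move to 0, which is L ⇒ W
n=14: can move to 12, which is L ⇒ W
n=15: can move to 12, which is L ⇒ W
n=16: moves to 14(W), 15(W); every one is W ⇒ L
n=17: can move to 0, which is L ⇒ W
n=18: can move to 16, which is L ⇒ W
n=19: can move to 0, which is L ⇒ W
n=20: moves to 15(W), 18(W), 19(W); every one is W ⇒ L
n=21: can move to 20, which is L ⇒ W
n=22: can move to 20, which is L ⇒ W
n=23: can move to 0, which is L ⇒ W
n=24: moves to 21(W), 22(W), 23(W); every one is W ⇒ L
n=25: can move to 20, which is L ⇒ W
n=26: can move to 24, which is L ⇒ W
n=27: can move to 24, which is L ⇒ W
n=28: moves to 21(W), 26(W), 27(W); every one is W ⇒ L
n=29: can move to 0, which is L ⇒ W
n=30: can move to 28, which is L ⇒ W
n=31: can move to 0, which is L ⇒ W
n=32: moves to 30(W), 31(W); every one is W ⇒ L
n=33: can move to 32, which is L ⇒ W
n=34: can move to 32, which is L ⇒ W
n=35: can move to 28, which is L ⇒ W
n=36: moves to 33(W), 34(W), 35(W); every one is W ⇒ L
n=37: can move to 0, which is L ⇒ W
n=38: can move to 36, which is L ⇒ W
n=39: can move to 36, which is L ⇒ W
n=40: moves to 35(W), 38(W), 39(W); every one is W ⇒ L
The losing starting values of n are exactly the entries labelled L in this table (11 of them).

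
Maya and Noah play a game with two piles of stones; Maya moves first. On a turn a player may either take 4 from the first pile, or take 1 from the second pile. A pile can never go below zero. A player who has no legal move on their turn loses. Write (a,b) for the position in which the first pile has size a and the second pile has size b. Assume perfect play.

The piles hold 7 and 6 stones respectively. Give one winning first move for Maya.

Build the W/L table. Terminal = L. A non-terminal position is W if it has a move to some L; otherwise it is L.
No move ever increases a pile, so every position that can arise here has a ≤ 7 and b ≤ 6; it is enough to label the cells with 0 ≤ a ≤ 7 and 0 ≤ b ≤ 6.
Every move lowers a or b (never raises either), so fill the grid row by row in increasing a, and left to right within a row: each cell's successors are then already labelled.
      b=0  b=1  b=2  b=3  b=4  b=5  b=6
a=0:    L    W    L    W    L    W    L
a=1:    L    W    L    W    L    W    L
a=2:    L    W    L    W    L    W    L
a=3:    L    W    L    W    L    W    L
a=4:    W    L    W    L    W    L    W
a=5:    W    L    W    L    W    L    W
a=6:    W    L    W    L    W    L    W
a=7:    W    L    W    L    W    L    W
Cells with no legal move (terminal, hence L): (0,0), (1,0), (2,0), (3,0).
The remaining L cells, each justified by listing all of its moves:
(0,2): →(0,1)(W) only, which is W, so L
(0,4): →(0,3)(W) only, which is W, so L
(0,6): →(0,5)(W) only, which is W, so L
(1,2): →(1,1)(W) only, which is W, so L
(1,4): →(1,3)(W) only, which is W, so L
(1,6): →(1,5)(W) only, which is W, so L
(2,2): →(2,1)(W) only, which is W, so L
(2,4): →(2,3)(W) only, which is W, so L
(2,6): →(2,5)(W) only, which is W, so L
(3,2): →(3,1)(W) only, which is W, so L
(3,4): →(3,3)(W) only, which is W, so L
(3,6): →(3,5)(W) only, which is W, so L
(4,1): →(0,1)(W), (4,0)(W) — all W, so L
(4,3): →(0,3)(W), (4,2)(W) — all W, so L
(4,5): →(0,5)(W), (4,4)(W) — all W, so L
(5,1): →(1,1)(W), (5,0)(W) — all W, so L
(5,3): →(1,3)(W), (5,2)(W) — all W, so L
(5,5): →(1,5)(W), (5,4)(W) — all W, so L
(6,1): →(2,1)(W), (6,0)(W) — all W, so L
(6,3): →(2,3)(W), (6,2)(W) — all W, so L
(6,5): →(2,5)(W), (6,4)(W) — all W, so L
(7,1): →(3,1)(W), (7,0)(W) — all W, so L
(7,3): →(3,3)(W), (7,2)(W) — all W, so L
(7,5): →(3,5)(W), (7,4)(W) — all W, so L
Every other cell has at least one move into one of the L cells above, so it is W.
From (7,6), the L positions reachable in one move are: (3,6), (7,5). Any move reaching one of these is winning.

Move to (3,6).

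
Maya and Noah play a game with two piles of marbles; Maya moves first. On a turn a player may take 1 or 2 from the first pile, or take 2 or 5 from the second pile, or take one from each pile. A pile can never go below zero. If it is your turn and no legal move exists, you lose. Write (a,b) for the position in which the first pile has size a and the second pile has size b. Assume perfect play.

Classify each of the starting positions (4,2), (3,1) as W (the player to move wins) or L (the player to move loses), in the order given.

(4,2): W, (3,1): L

Build the W/L table. Terminal = L. A non-terminal position is W if it has a move to some L; otherwise it is L.
No move ever increases a pile, so every position that can arise here has a ≤ 4 and b ≤ 2; it is enough to label the cells with 0 ≤ a ≤ 4 and 0 ≤ b ≤ 2.
Every move lowers a or b (never raises either), so fill the grid row by row in increasing a, and left to right within a row: each cell's successors are then already labelled.
      b=0  b=1  b=2
a=0:    L    L    W
a=1:    W    W    W
a=2:    W    W    L
a=3:    L    L    W
a=4:    W    W    W
Cells with no legal move (terminal, hence L): (0,0), (0,1).
The remaining L cells, each justified by listing all of its moves:
(2,2): only reaches (1,2)(W), (0,2)(W), (2,0)(W), (1,1)(W), all W → L
(3,0): only reaches (2,0)(W), (1,0)(W), all W → L
(3,1): only reaches (2,1)(W), (1,1)(W), (2,0)(W), all W → L
Every other cell has at least one move into one of the L cells above, so it is W.
(4,2): the move to (2,2) reaches an L cell, so W
(3,1): one of the L cells justified above, so L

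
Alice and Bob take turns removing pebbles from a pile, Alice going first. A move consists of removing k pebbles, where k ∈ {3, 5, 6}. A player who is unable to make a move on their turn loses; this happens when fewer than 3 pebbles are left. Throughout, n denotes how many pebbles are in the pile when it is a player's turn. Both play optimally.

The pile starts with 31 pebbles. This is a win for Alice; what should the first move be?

Positions with no move are L. A position that does have a move is losing for the player to move precisely when every available move leads to a winning position for the opponent. Fill in the labels:
n=0: no move → L
n=1: no move → L
n=2: no move → L
n=3: can move to 0, which is L ⇒ W
n=4: can move to 1, which is L ⇒ W
n=5: can move to 2, which is L ⇒ W
n=6: can move to 1, which is L ⇒ W
n=7: can move to 2, which is L ⇒ W
n=8: can move to 2, which is L ⇒ W
n=9: moves to 6(W), 4(W), 3(W); every one is W ⇒ L
n=10: moves to 7(W), 5(W), 4(W); every one is W ⇒ L
n=11: moves to 8(W), 6(W), 5(W); every one is W ⇒ L
n=12: can move to 9, which is L ⇒ W
n=13: can move to 10, which is L ⇒ W
n=14: can move to 11, which is L ⇒ W
n=15: can move to 10, which is L ⇒ W
n=16: can move to 11, which is L ⇒ W
n=17: can move to 11, which is L ⇒ W
n=18: moves to 15(W), 13(W), 12(W); every one is W ⇒ L
n=19: moves to 16(W), 14(W), 13(W); every one is W ⇒ L
n=20: moves to 17(W), 15(W), 14(W); every one is W ⇒ L
n=21: can move to 18, which is L ⇒ W
n=22: can move to 19, which is L ⇒ W
n=23: can move to 20, which is L ⇒ W
n=24: can move to 19, which is L ⇒ W
n=25: can move to 20, which is L ⇒ W
n=26: can move to 20, which is L ⇒ W
n=27: moves to 24(W), 22(W), 21(W); every one is W ⇒ L
n=28: moves to 25(W), 23(W), 22(W); every one is W ⇒ L
n=29: moves to 26(W), 24(W), 23(W); every one is W ⇒ L
n=30: can move to 27, which is L ⇒ W
n=31: can move to 28, which is L ⇒ W
From 31, the L positions reachable in one move are: 28.

Remove 3, leaving 28.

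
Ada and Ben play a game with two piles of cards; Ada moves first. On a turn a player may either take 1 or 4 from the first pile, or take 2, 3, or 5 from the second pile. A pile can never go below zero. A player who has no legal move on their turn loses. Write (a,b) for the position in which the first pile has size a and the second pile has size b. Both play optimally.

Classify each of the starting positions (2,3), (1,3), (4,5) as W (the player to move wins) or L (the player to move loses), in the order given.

(2,3): W, (1,3): L, (4,5): L

Classify positions by backward induction: terminal positions (no move available) are L. From any other position, the mover wins iff some move reaches an L.
No move ever increases a pile, so every position that can arise here has a ≤ 4 and b ≤ 5; it is enough to label the cells with 0 ≤ a ≤ 4 and 0 ≤ b ≤ 5.
Every move lowers a or b (never raises either), so fill the grid row by row in increasing a, and left to right within a row: each cell's successors are then already labelled.
      b=0  b=1  b=2  b=3  b=4  b=5
a=0:    L    L    W    W    W    W
a=1:    W    W    L    L    W    W
a=2:    L    L    W    W    W    W
a=3:    W    W    L    L    W    W
a=4:    W    W    W    W    L    L
Cells with no legal move (terminal, hence L): (0,0), (0,1).
The remaining L cells, each justified by listing all of its moves:
(1,2): moves to (0,2)(W), (1,0)(W); every one is W ⇒ L
(1,3): moves to (0,3)(W), (1,1)(W), (1,0)(W); every one is W ⇒ L
(2,0): the only move is to (1,0)(W), a W ⇒ L
(2,1): the only move is to (1,1)(W), a W ⇒ L
(3,2): moves to (2,2)(W), (3,0)(W); every one is W ⇒ L
(3,3): moves to (2,3)(W), (3,1)(W), (3,0)(W); every one is W ⇒ L
(4,4): moves to (3,4)(W), (0,4)(W), (4,2)(W), (4,1)(W); every one is W ⇒ L
(4,5): moves to (3,5)(W), (0,5)(W), (4,3)(W), (4,2)(W), (4,0)(W); every one is W ⇒ L
Every other cell has at least one move into one of the L cells above, so it is W.
(2,3): the move to (1,3) reaches an L cell, so W
(1,3): one of the L cells justified above, so L
(4,5): one of the L cells justified above, so L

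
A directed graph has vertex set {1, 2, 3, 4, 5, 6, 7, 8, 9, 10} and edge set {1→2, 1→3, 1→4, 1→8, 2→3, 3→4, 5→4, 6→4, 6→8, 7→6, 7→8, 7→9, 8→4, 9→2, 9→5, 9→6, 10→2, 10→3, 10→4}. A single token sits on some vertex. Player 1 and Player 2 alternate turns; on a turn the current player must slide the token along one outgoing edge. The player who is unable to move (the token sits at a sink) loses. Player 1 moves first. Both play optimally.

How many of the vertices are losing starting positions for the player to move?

Compute win/loss labels from the base case upward. A position with no move is L. Any other position is W if it can reach an L in one move, else L.
Every edge goes from a vertex to one that appears earlier in the order 4, 8, 3, 6, 2, 5, 9, 7, 1, 10, so processing vertices in that order labels each vertex after all of its successors.
4: no outgoing edge → L
8: can move to 4, which is L ⇒ W
3: can move to 4, which is L ⇒ W
6: can move to 4, which is L ⇒ W
2: the only move is to 3(W), a W ⇒ L
5: can move to 4, which is L ⇒ W
9: can move to 2, which is L ⇒ W
7: moves to 9(W), 6(W), 8(W); every one is W ⇒ L
1: can move to 2, which is L ⇒ W
10: can move to 2, which is L ⇒ W
The L vertices are 2, 4, 7; that is 3 in all.

3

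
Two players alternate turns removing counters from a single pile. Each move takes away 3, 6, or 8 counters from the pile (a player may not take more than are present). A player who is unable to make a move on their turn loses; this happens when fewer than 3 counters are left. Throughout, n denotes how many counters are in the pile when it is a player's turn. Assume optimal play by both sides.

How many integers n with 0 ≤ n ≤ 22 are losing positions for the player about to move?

Classify positions by backward induction: terminal positions (no move available) are L. From any other position, the mover wins iff some move reaches an L.
n=0: no move → L
n=1: no move → L
n=2: no move → L
n=3: can move to 0, which is L ⇒ W
n=4: can move to 1, which is L ⇒ W
n=5: can move to 2, which is L ⇒ W
n=6: can move to 0, which is L ⇒ W
n=7: can move to 1, which is L ⇒ W
n=8: can move to 2, which is L ⇒ W
n=9: can move to 1, which is L ⇒ W
n=10: can move to 2, which is L ⇒ W
n=11: moves to 8(W), 5(W), 3(W); every one is W ⇒ L
n=12: moves to 9(W), 6(W), 4(W); every one is W ⇒ L
n=13: moves to 10(W), 7(W), 5(W); every one is W ⇒ L
n=14: can move to 11, which is L ⇒ W
n=15: can move to 12, which is L ⇒ W
n=16: can move to 13, which is L ⇒ W
n=17: can move to 11, which is L ⇒ W
n=18: can move to 12, which is L ⇒ W
n=19: can move to 13, which is L ⇒ W
n=20: can move to 12, which is L ⇒ W
n=21: can move to 13, which is L ⇒ W
n=22: moves to 19(W), 16(W), 14(W); every one is W ⇒ L
L entries with 0 ≤ n ≤ 22: n = 0, 1, 2, 11, 12, 13, 22; that makes 7.

7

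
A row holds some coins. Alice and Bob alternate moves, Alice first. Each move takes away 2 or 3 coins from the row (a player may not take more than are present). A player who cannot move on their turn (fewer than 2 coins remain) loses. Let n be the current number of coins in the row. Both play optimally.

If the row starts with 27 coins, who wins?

Alice wins.

Label each position W (a win for the player to move) or L (a loss). A position with no legal move is L; any other position is W exactly when some move reaches an L, and L when every move reaches a W.
n=0: no move → L
n=1: no move → L
n=2: reaches L-position 0 → W
n=3: reaches L-position 1 → W
n=4: reaches L-position 1 → W
n=5: only reaches 3(W), 2(W), all W → L
n=6: only reaches 4(W), 3(W), all W → L
n=7: reaches L-position 5 → W
n=8: reaches L-position 6 → W
n=9: reaches L-position 6 → W
n=10: only reaches 8(W), 7(W), all W → L
n=11: only reaches 9(W), 8(W), all W → L
n=12: reaches L-position 10 → W
n=13: reaches L-position 11 → W
n=14: reaches L-position 11 → W
n=15: only reaches 13(W), 12(W), all W → L
n=16: only reaches 14(W), 13(W), all W → L
n=17: reaches L-position 15 → W
n=18: reaches L-position 16 → W
n=19: reaches L-position 16 → W
n=20: only reaches 18(W), 17(W), all W → L
n=21: only reaches 19(W), 18(W), all W → L
n=22: reaches L-position 20 → W
n=23: reaches L-position 21 → W
n=24: reaches L-position 21 → W
n=25: only reaches 23(W), 22(W), all W → L
n=26: only reaches 24(W), 23(W), all W → L
n=27: reaches L-position 25 → W
From 27 Alice can remove 2, leaving 25, reaching an L position.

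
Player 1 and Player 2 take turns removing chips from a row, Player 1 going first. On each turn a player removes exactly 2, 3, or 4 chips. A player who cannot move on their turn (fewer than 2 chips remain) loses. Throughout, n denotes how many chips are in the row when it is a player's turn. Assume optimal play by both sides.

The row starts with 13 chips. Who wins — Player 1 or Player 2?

Player 2 wins.

Classify positions by backward induction: terminal positions (no move available) are L. From any other position, the mover wins iff some move reaches an L.
n=0: no move → L
n=1: no move → L
n=2: →0(L), so W
n=3: →1(L), so W
n=4: →1(L), so W
n=5: →1(L), so W
n=6: →4(W), 3(W), 2(W) — all W, so L
n=7: →5(W), 4(W), 3(W) — all W, so L
n=8: →6(L), so W
n=9: →7(L), so W
n=10: →7(L), so W
n=11: →7(L), so W
n=12: →10(W), 9(W), 8(W) — all W, so L
n=13: →11(W), 10(W), 9(W) — all W, so L
Every move from 13 reaches a W position, so the mover loses.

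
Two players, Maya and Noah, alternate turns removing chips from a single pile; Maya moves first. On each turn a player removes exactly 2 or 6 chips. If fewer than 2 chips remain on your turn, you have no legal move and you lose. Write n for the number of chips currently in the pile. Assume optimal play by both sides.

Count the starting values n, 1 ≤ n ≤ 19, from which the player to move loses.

Label each position W (a win for the player to move) or L (a loss). A position with no legal move is L; any other position is W exactly when some move reaches an L, and L when every move reaches a W.
n=0: no move → L
n=1: no move → L
n=2: W (go to 0, an L position)
n=3: W (go to 1, an L position)
n=4: L (sole option 2(W) is W)
n=5: L (sole option 3(W) is W)
n=6: W (go to 4, an L position)
n=7: W (go to 5, an L position)
n=8: L (options 6(W), 2(W) are all W)
n=9: L (options 7(W), 3(W) are all W)
n=10: W (go to 8, an L position)
n=11: W (go to 9, an L position)
n=12: L (options 10(W), 6(W) are all W)
n=13: L (options 11(W), 7(W) are all W)
n=14: W (go to 12, an L position)
n=15: W (go to 13, an L position)
n=16: L (options 14(W), 10(W) are all W)
n=17: L (options 15(W), 11(W) are all W)
n=18: W (go to 16, an L position)
n=19: W (go to 17, an L position)
L entries with 1 ≤ n ≤ 19 (n=0 is outside the asked range and is not counted): n = 1, 4, 5, 8, 9, 12, 13, 16, 17; that makes 9.

9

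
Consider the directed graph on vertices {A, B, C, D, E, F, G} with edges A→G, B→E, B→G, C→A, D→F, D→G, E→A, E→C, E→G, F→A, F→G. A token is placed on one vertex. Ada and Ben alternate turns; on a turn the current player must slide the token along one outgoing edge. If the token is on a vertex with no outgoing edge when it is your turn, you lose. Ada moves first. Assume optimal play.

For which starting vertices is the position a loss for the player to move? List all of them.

C, G

Use the standard recursion: the mover loses at a terminal position; elsewhere, the mover wins exactly when some move hands the opponent an L position.
Every edge goes from a vertex to one that appears earlier in the order G, A, F, C, E, D, B, so processing vertices in that order labels each vertex after all of its successors.
G: no outgoing edge → L
A: reaches L-position G → W
F: reaches L-position G → W
C: only reaches A(W), which is W → L
E: reaches L-position C → W
D: reaches L-position G → W
B: reaches L-position G → W
The losing starting vertices are exactly the entries labelled L in this table (2 of them).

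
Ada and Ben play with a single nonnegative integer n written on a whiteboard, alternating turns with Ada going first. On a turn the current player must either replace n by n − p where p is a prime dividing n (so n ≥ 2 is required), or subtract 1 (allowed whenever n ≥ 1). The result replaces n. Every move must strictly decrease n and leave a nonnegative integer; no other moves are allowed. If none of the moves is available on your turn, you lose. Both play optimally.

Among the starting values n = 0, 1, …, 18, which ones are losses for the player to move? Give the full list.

Work bottom-up. With no move the player to move loses. Otherwise the position is W if at least one move leads to an L position for the opponent, and L if every move leads to a W.
n=0: no move → L
n=1: →0(L), so W
n=2: →0(L), so W
n=3: →0(L), so W
n=4: →2(W), 3(W) — all W, so L
n=5: →0(L), so W
n=6: →4(L), so W
n=7: →0(L), so W
n=8: →6(W), 7(W) — all W, so L
n=9: →8(L), so W
n=10: →8(L), so W
n=11: →0(L), so W
n=12: →9(W), 10(W), 11(W) — all W, so L
n=13: →0(L), so W
n=14: →12(L), so W
n=15: →12(L), so W
n=16: →14(W), 15(W) — all W, so L
n=17: →0(L), so W
n=18: →16(L), so W
Reading off the rows marked L gives the requested list; there are 5 such values of n.

0, 4, 8, 12, 16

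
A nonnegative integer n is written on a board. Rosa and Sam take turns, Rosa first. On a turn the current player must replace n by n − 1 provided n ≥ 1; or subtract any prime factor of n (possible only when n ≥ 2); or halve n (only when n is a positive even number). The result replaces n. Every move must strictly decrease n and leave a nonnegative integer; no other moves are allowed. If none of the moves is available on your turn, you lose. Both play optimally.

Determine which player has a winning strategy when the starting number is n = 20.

Sam wins.

Work bottom-up. With no move the player to move loses. Otherwise the position is W if at least one move leads to an L position for the opponent, and L if every move leads to a W.
n=0: no move → L
n=1: can move to 0, which is L ⇒ W
n=2: can move to 0, which is L ⇒ W
n=3: can move to 0, which is L ⇒ W
n=4: moves to 2(W), 3(W); every one is W ⇒ L
n=5: can move to 0, which is L ⇒ W
n=6: can move to 4, which is L ⇒ W
n=7: can move to 0, which is L ⇒ W
n=8: can move to 4, which is L ⇒ W
n=9: moves to 6(W), 8(W); every one is W ⇒ L
n=10: can move to 9, which is L ⇒ W
n=11: can move to 0, which is L ⇒ W
n=12: can move to 9, which is L ⇒ W
n=13: can move to 0, which is L ⇒ W
n=14: moves to 7(W), 12(W), 13(W); every one is W ⇒ L
n=15: can move to 14, which is L ⇒ W
n=16: can move to 14, which is L ⇒ W
n=17: can move to 0, which is L ⇒ W
n=18: can move to 9, which is L ⇒ W
n=19: can move to 0, which is L ⇒ W
n=20: moves to 10(W), 15(W), 18(W), 19(W); every one is W ⇒ L
Every move from 20 reaches a W position, so the mover loses.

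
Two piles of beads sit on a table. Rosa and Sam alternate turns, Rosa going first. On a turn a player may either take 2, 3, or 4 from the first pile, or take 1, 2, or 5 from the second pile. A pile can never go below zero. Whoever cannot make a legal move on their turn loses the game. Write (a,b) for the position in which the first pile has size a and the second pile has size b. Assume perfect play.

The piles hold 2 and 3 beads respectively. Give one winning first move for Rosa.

Label each position W (a win for the player to move) or L (a loss). A position with no legal move is L; any other position is W exactly when some move reaches an L, and L when every move reaches a W.
No move ever increases a pile, so every position that can arise here has a ≤ 2 and b ≤ 3; it is enough to label the cells with 0 ≤ a ≤ 2 and 0 ≤ b ≤ 3.
Every move lowers a or b (never raises either), so fill the grid row by row in increasing a, and left to right within a row: each cell's successors are then already labelled.
      b=0  b=1  b=2  b=3
a=0:    L    W    W    L
a=1:    L    W    W    L
a=2:    W    L    W    W
Cells with no legal move (terminal, hence L): (0,0), (1,0).
The remaining L cells, each justified by listing all of its moves:
(0,3): only reaches (0,2)(W), (0,1)(W), all W → L
(1,3): only reaches (1,2)(W), (1,1)(W), all W → L
(2,1): only reaches (0,1)(W), (2,0)(W), all W → L
Every other cell has at least one move into one of the L cells above, so it is W.
From (2,3), the L positions reachable in one move are: (0,3), (2,1). Any move reaching one of these is winning.

Move to (0,3).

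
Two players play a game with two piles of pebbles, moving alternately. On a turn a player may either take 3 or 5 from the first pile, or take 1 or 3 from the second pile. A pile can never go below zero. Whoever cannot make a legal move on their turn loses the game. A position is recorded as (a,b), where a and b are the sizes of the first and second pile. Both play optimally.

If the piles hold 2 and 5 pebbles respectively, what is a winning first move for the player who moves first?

Move to (2,4).

Compute win/loss labels from the base case upward. A position with no move is L. Any other position is W if it can reach an L in one move, else L.
No move ever increases a pile, so every position that can arise here has a ≤ 2 and b ≤ 5; it is enough to label the cells with 0 ≤ a ≤ 2 and 0 ≤ b ≤ 5.
Every move lowers a or b (never raises either), so fill the grid row by row in increasing a, and left to right within a row: each cell's successors are then already labelled.
      b=0  b=1  b=2  b=3  b=4  b=5
a=0:    L    W    L    W    L    W
a=1:    L    W    L    W    L    W
a=2:    L    W    L    W    L    W
Cells with no legal move (terminal, hence L): (0,0), (1,0), (2,0).
The remaining L cells, each justified by listing all of its moves:
(0,2): →(0,1)(W) only, which is W, so L
(0,4): →(0,3)(W), (0,1)(W) — all W, so L
(1,2): →(1,1)(W) only, which is W, so L
(1,4): →(1,3)(W), (1,1)(W) — all W, so L
(2,2): →(2,1)(W) only, which is W, so L
(2,4): →(2,3)(W), (2,1)(W) — all W, so L
Every other cell has at least one move into one of the L cells above, so it is W.
From (2,5), the L positions reachable in one move are: (2,4), (2,2). Any move reaching one of these is winning.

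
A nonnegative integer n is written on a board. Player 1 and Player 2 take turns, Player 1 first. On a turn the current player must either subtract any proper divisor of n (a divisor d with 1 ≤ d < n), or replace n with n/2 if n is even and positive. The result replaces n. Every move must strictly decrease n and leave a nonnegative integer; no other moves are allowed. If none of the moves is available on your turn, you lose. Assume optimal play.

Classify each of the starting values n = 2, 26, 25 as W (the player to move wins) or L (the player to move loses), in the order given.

2: W, 26: W, 25: L

Use the standard recursion: the mover loses at a terminal position; elsewhere, the mover wins exactly when some move hands the opponent an L position.
n=0: no move → L
n=1: no move → L
n=2: reaches L-position 1 → W
n=3: only reaches 2(W), which is W → L
n=4: reaches L-position 3 → W
n=5: only reaches 4(W), which is W → L
n=6: reaches L-position 3 → W
n=7: only reaches 6(W), which is W → L
n=8: reaches L-position 7 → W
n=9: only reaches 6(W), 8(W), all W → L
n=10: reaches L-position 5 → W
n=11: only reaches 10(W), which is W → L
n=12: reaches L-position 9 → W
n=13: only reaches 12(W), which is W → L
n=14: reaches L-position 7 → W
n=15: only reaches 10(W), 12(W), 14(W), all W → L
n=16: reaches L-position 15 → W
n=17: only reaches 16(W), which is W → L
n=18: reaches L-position 9 → W
n=19: only reaches 18(W), which is W → L
n=20: reaches L-position 15 → W
n=21: only reaches 14(W), 18(W), 20(W), all W → L
n=22: reaches L-position 11 → W
n=23: only reaches 22(W), which is W → L
n=24: reaches L-position 21 → W
n=25: only reaches 20(W), 24(W), all W → L
n=26: reaches L-position 13 → W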